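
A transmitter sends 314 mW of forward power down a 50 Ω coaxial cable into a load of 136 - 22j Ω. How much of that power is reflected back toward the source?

P_reflected ≈ 70.5 mW

|Γ| = |(86 − j22)/(186 − j22)| = 0.474
|Γ|² = 0.225
P_refl = |Γ|²·P_inc = 70.5 mW, P_del = (1 − |Γ|²)·P_inc = 243 mW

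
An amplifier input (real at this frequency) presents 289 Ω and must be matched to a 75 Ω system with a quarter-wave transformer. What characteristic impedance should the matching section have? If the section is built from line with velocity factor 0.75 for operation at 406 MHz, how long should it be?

Z_qwt = √(Z_0·R_L) = √(75 × 289) = √21680
λ = 0.75·c/f = 0.554 m, so l = λ/4 = 0.139 m

Z_qwt ≈ 147 Ω; length ≈ 13.9 cm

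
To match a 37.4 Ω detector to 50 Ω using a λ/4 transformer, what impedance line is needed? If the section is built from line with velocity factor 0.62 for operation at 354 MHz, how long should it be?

Z_qwt ≈ 43.2 Ω; length ≈ 13.1 cm

Z_qwt = √(Z_0·R_L) = √(50 × 37.4) = √1870
λ = 0.62·c/f = 0.525 m, so l = λ/4 = 0.131 m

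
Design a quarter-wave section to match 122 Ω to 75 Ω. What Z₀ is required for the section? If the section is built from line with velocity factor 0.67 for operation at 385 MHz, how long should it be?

Z_qwt = √(Z_0·R_L) = √(75 × 122) = √9150
λ = 0.67·c/f = 0.522 m, so l = λ/4 = 0.131 m

Z_qwt ≈ 95.7 Ω; length ≈ 13.1 cm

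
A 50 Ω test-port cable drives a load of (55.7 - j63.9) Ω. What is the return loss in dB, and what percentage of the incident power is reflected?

RL ≈ 5.69 dB; 27% of incident power reflected

Γ = (5.7 − j63.9)/(105.7 − j63.9), |Γ| = 0.519
RL = −20·log₁₀(0.519) = 5.69 dB
P_refl/P_inc = |Γ|² = 0.27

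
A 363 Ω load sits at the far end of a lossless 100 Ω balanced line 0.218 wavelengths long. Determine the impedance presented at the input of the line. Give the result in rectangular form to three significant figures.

Z_in ≈ 28.6 − j18.8 Ω

βl = 2π × 0.218 = 78.5°
tan(βl) = tan(78.5°) = 4.91
Z_in = Z_0·(Z_L + jZ_0·tanβl)/(Z_0 + jZ_L·tanβl)
     = 100·(363 + j491)/(100 + j1780)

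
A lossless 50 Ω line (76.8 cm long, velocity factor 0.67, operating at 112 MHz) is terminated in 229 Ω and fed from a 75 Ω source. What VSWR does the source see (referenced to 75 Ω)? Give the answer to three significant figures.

VSWR ≈ 3.81

λ = v/f = 0.67·c / 112 MHz = 1.79 m
βl = 2π·l/λ = 2π × 0.428 = 154°
tan(βl) = -0.486
Z_in = Z_0·(Z_L + jZ_0·tanβl)/(Z_0 + jZ_L·tanβl) = 47.5 + j81.5 Ω
Γ_s = (Z_in − Z_s)/(Z_in + Z_s) = (-27.5 + j81.5)/(122 + j81.5), |Γ_s| = 0.585
VSWR = (1 + |Γ_s|)/(1 − |Γ_s|)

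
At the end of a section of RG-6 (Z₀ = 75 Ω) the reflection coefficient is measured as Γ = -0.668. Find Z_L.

Z_L ≈ 14.9 Ω

Z_L = Z_0·(1 + Γ)/(1 − Γ) = 75·(0.332)/(1.67)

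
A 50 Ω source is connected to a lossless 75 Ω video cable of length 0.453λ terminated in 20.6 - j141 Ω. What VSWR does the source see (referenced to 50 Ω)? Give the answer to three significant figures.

VSWR ≈ 24.6

βl = 2π × 0.453 = 163°
tan(βl) = -0.304
Z_in = Z_0·(Z_L + jZ_0·tanβl)/(Z_0 + jZ_L·tanβl) = 118 − j360 Ω
Γ_s = (Z_in − Z_s)/(Z_in + Z_s) = (68.3 − j360)/(168 − j360), |Γ_s| = 0.922
VSWR = (1 + |Γ_s|)/(1 − |Γ_s|)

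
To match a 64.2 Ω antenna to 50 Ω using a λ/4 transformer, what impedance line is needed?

Z_qwt ≈ 56.7 Ω

Z_qwt = √(Z_0·R_L) = √(50 × 64.2) = √3210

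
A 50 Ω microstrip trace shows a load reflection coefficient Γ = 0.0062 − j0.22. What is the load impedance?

Z_L ≈ 45.9 − j21.2 Ω

Z_L = Z_0·(1 + Γ)/(1 − Γ) = 50·(1.01 − j0.22)/(0.994 + j0.22)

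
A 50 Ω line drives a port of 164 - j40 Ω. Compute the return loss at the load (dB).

RL ≈ 5.12 dB

Γ = (114 − j40)/(214 − j40), |Γ| = 0.555
RL = −20·log₁₀|Γ| = −20·log₁₀(0.555)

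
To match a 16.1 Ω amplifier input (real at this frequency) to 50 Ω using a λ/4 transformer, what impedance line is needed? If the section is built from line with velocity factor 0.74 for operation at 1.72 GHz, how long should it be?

Z_qwt = √(Z_0·R_L) = √(50 × 16.1) = √805
λ = 0.74·c/f = 0.129 m, so l = λ/4 = 0.0323 m

Z_qwt ≈ 28.4 Ω; length ≈ 3.23 cm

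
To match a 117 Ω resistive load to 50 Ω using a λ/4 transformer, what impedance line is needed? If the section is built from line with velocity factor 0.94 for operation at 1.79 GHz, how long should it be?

Z_qwt ≈ 76.5 Ω; length ≈ 3.94 cm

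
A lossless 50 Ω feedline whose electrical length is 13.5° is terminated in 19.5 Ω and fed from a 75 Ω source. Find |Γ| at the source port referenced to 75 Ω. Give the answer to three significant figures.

tan(βl) = 0.24
Z_in = Z_0·(Z_L + jZ_0·tanβl)/(Z_0 + jZ_L·tanβl) = 20.4 + j10.1 Ω
Γ_s = (Z_in − Z_s)/(Z_in + Z_s) = (-54.6 + j10.1)/(95.4 + j10.1), |Γ_s| = 0.578

|Γ| ≈ 0.578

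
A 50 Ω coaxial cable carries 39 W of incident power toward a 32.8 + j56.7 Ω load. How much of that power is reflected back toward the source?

|Γ| = |(-17.2 + j56.7)/(82.8 + j56.7)| = 0.59
|Γ|² = 0.349
P_refl = |Γ|²·P_inc = 13.6 W, P_del = (1 − |Γ|²)·P_inc = 25.4 W

P_reflected ≈ 13.6 W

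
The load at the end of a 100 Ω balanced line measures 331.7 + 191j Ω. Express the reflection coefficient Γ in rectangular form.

Γ ≈ 0.613 + j0.171

Γ = (Z_L − Z_0)/(Z_L + Z_0) = (231.7 + j191)/(431.7 + j191)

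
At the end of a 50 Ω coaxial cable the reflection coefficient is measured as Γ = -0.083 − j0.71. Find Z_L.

Z_L ≈ 14.6 − j42.3 Ω

Z_L = Z_0·(1 + Γ)/(1 − Γ) = 50·(0.917 − j0.71)/(1.08 + j0.71)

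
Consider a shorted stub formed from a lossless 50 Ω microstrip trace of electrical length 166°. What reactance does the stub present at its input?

tan(βl) = -0.249
For a shorted stub, Z_in = jZ_0·tan(βl)

X_in ≈ -12.5 Ω (capacitive)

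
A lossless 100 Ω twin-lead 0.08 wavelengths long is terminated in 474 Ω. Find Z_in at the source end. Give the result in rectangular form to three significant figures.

βl = 2π × 0.08 = 28.8°
tan(βl) = tan(28.8°) = 0.55
Z_in = Z_0·(Z_L + jZ_0·tanβl)/(Z_0 + jZ_L·tanβl)
     = 100·(474 + j55)/(100 + j261)

Z_in ≈ 79.2 − j151 Ω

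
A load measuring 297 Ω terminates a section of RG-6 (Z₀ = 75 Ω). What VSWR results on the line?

VSWR ≈ 3.96

Γ = (297 − 75)/(297 + 75) = 0.597
VSWR = (1 + 0.597)/(1 − 0.597)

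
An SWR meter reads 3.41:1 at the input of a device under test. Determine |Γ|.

|Γ| = (S − 1)/(S + 1) = (3.41 − 1)/(3.41 + 1) = 2.41/4.41

|Γ| ≈ 0.546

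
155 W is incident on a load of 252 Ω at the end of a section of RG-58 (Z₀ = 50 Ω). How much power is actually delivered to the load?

Γ = (252 − 50)/(252 + 50) = 0.669
|Γ|² = 0.447
P_refl = |Γ|²·P_inc = 69.3 W, P_del = (1 − |Γ|²)·P_inc = 85.7 W

P_delivered ≈ 85.7 W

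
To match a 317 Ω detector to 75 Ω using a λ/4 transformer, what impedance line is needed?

Z_qwt ≈ 154 Ω

Z_qwt = √(Z_0·R_L) = √(75 × 317) = √23780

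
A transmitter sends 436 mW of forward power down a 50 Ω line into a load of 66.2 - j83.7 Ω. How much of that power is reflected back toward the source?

|Γ| = |(16.2 − j83.7)/(116.2 − j83.7)| = 0.595
|Γ|² = 0.354
P_refl = |Γ|²·P_inc = 155 mW, P_del = (1 − |Γ|²)·P_inc = 281 mW

P_reflected ≈ 155 mW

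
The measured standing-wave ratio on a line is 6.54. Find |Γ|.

|Γ| ≈ 0.735

|Γ| = (S − 1)/(S + 1) = (6.54 − 1)/(6.54 + 1) = 5.54/7.54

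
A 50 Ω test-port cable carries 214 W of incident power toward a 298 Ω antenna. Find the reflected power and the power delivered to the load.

P_reflected ≈ 109 W; P_delivered ≈ 105 W

Γ = (298 − 50)/(298 + 50) = 0.713
|Γ|² = 0.508
P_refl = |Γ|²·P_inc = 109 W, P_del = (1 − |Γ|²)·P_inc = 105 W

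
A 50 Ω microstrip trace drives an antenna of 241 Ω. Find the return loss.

RL ≈ 3.66 dB

Γ = (241 − 50)/(241 + 50) = 0.656
RL = −20·log₁₀|Γ| = −20·log₁₀(0.656)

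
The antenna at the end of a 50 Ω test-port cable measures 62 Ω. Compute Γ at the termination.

Γ = (Z_L − Z_0)/(Z_L + Z_0) = (62 − 50)/(62 + 50) = 12/112

Γ = 0.107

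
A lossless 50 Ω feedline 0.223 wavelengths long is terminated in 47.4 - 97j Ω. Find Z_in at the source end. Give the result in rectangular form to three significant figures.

Z_in ≈ 9.11 + j11.7 Ω

βl = 2π × 0.223 = 80.3°
tan(βl) = tan(80.3°) = 5.84
Z_in = Z_0·(Z_L + jZ_0·tanβl)/(Z_0 + jZ_L·tanβl)
     = 50·(47.4 + j195)/(616 + j277)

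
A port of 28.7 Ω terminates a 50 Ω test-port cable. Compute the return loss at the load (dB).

RL ≈ 11.4 dB

Γ = (28.7 − 50)/(28.7 + 50) = -0.271
RL = −20·log₁₀|Γ| = −20·log₁₀(0.271)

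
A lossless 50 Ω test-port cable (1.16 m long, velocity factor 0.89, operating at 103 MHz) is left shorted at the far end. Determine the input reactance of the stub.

X_in ≈ -17.1 Ω (capacitive)

λ = v/f = 0.89·c / 103 MHz = 2.59 m
βl = 2π·l/λ = 2π × 0.447 = 161°
tan(βl) = -0.342
For a shorted stub, Z_in = jZ_0·tan(βl)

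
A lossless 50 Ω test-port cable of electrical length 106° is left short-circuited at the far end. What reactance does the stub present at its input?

tan(βl) = -3.49
For a short-circuited stub, Z_in = jZ_0·tan(βl)

X_in ≈ -174 Ω (capacitive)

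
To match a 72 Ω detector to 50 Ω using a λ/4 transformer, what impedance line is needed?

Z_qwt = √(Z_0·R_L) = √(50 × 72) = √3600

Z_qwt ≈ 60 Ω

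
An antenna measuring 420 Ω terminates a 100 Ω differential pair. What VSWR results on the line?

Γ = (420 − 100)/(420 + 100) = 0.615
VSWR = (1 + 0.615)/(1 − 0.615)

VSWR ≈ 4.2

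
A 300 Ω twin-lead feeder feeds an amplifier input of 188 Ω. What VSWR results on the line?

For a purely resistive load, VSWR = R_L/Z_0 or Z_0/R_L (whichever > 1) = 300/188

VSWR ≈ 1.6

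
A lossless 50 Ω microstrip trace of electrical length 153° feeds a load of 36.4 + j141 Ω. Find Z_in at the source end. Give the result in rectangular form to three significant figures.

tan(βl) = tan(153°) = -0.51
Z_in = Z_0·(Z_L + jZ_0·tanβl)/(Z_0 + jZ_L·tanβl)
     = 50·(36.4 + j116)/(122 − j18.5)

Z_in ≈ 7.55 + j48.6 Ω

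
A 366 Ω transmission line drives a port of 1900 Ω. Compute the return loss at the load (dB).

RL ≈ 3.39 dB

Γ = (1900 − 366)/(1900 + 366) = 0.677
RL = −20·log₁₀|Γ| = −20·log₁₀(0.677)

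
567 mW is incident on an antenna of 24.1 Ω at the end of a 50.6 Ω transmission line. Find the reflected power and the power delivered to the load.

Γ = (24.1 − 50.6)/(24.1 + 50.6) = -0.355
|Γ|² = 0.126
P_refl = |Γ|²·P_inc = 71.4 mW, P_del = (1 − |Γ|²)·P_inc = 496 mW

P_reflected ≈ 71.4 mW; P_delivered ≈ 496 mW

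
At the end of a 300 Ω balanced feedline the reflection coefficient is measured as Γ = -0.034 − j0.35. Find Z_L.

Z_L = Z_0·(1 + Γ)/(1 − Γ) = 300·(0.966 − j0.35)/(1.03 + j0.35)

Z_L ≈ 221 − j176 Ω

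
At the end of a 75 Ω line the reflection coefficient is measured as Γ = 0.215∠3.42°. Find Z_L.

Z_L ≈ 116 + j3.12 Ω

Z_L = Z_0·(1 + Γ)/(1 − Γ) = 75·(1.21 + j0.0128)/(0.785 − j0.0128)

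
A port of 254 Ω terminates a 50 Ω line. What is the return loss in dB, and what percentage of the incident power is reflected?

Γ = (254 − 50)/(254 + 50) = 0.671
RL = −20·log₁₀(0.671) = 3.46 dB
P_refl/P_inc = |Γ|² = 0.45

RL ≈ 3.46 dB; 45% of incident power reflected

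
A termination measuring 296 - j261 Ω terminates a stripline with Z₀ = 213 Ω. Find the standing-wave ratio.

VSWR ≈ 2.84

Γ = (Z_L − Z_0)/(Z_L + Z_0) = (83 − j261)/(509 − j261)
|Γ| = 274/572 = 0.479
VSWR = (1 + |Γ|)/(1 − |Γ|) = 1.48/0.521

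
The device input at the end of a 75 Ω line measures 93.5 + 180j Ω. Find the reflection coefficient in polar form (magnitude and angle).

Γ ≈ 0.734 ∠ 37.2°

Γ = (Z_L − Z_0)/(Z_L + Z_0) = (18.5 + j180)/(168.5 + j180)
|Γ| = 181/247 = 0.734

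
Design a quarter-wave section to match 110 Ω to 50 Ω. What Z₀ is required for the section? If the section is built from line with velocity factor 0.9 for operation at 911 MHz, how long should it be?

Z_qwt = √(Z_0·R_L) = √(50 × 110) = √5500
λ = 0.9·c/f = 0.296 m, so l = λ/4 = 0.0741 m

Z_qwt ≈ 74.2 Ω; length ≈ 7.41 cm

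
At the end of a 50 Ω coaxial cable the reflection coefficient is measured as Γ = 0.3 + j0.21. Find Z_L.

Z_L ≈ 81.1 + j39.3 Ω

Z_L = Z_0·(1 + Γ)/(1 − Γ) = 50·(1.3 + j0.21)/(0.7 − j0.21)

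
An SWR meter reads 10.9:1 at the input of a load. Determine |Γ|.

|Γ| = (S − 1)/(S + 1) = (10.9 − 1)/(10.9 + 1) = 9.9/11.9

|Γ| ≈ 0.832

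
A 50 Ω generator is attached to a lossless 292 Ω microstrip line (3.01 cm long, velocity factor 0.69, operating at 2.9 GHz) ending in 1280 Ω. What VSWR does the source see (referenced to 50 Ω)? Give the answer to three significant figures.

VSWR ≈ 20.3

λ = v/f = 0.69·c / 2.9 GHz = 0.0714 m
βl = 2π·l/λ = 2π × 0.422 = 152°
tan(βl) = -0.536
Z_in = Z_0·(Z_L + jZ_0·tanβl)/(Z_0 + jZ_L·tanβl) = 253 + j437 Ω
Γ_s = (Z_in − Z_s)/(Z_in + Z_s) = (203 + j437)/(303 + j437), |Γ_s| = 0.906
VSWR = (1 + |Γ_s|)/(1 − |Γ_s|)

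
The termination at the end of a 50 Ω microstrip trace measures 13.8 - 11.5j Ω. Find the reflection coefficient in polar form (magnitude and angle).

Γ = (Z_L − Z_0)/(Z_L + Z_0) = (-36.2 − j11.5)/(63.8 − j11.5)
|Γ| = 38/64.8 = 0.586

Γ ≈ 0.586 ∠ -152°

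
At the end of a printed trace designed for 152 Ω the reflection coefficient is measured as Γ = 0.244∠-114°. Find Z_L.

Z_L = Z_0·(1 + Γ)/(1 − Γ) = 152·(0.901 − j0.223)/(1.1 + j0.223)

Z_L ≈ 114 − j53.9 Ω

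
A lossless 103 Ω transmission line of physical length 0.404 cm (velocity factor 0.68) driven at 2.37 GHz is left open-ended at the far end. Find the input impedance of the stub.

λ = v/f = 0.68·c / 2.37 GHz = 0.0861 m
βl = 2π·l/λ = 2π × 0.0469 = 16.9°
tan(βl) = 0.304
For an open-ended stub, Z_in = −jZ_0·cot(βl) = −jZ_0/tan(βl)

Z_in ≈ −j339 Ω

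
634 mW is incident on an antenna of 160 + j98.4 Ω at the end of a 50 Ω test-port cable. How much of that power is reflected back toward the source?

P_reflected ≈ 257 mW

|Γ| = |(110 + j98.4)/(210 + j98.4)| = 0.636
|Γ|² = 0.405
P_refl = |Γ|²·P_inc = 257 mW, P_del = (1 − |Γ|²)·P_inc = 377 mW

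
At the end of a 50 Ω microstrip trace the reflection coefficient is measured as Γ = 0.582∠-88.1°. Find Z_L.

Z_L = Z_0·(1 + Γ)/(1 − Γ) = 50·(1.02 − j0.582)/(0.981 + j0.582)

Z_L ≈ 25.4 − j44.7 Ω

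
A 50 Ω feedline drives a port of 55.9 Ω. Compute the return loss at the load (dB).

Γ = (55.9 − 50)/(55.9 + 50) = 0.0557
RL = −20·log₁₀|Γ| = −20·log₁₀(0.0557)

RL ≈ 25.1 dB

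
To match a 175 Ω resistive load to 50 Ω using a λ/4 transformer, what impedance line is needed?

Z_qwt ≈ 93.5 Ω

Z_qwt = √(Z_0·R_L) = √(50 × 175) = √8750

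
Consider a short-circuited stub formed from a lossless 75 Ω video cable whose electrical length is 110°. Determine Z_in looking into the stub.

tan(βl) = -2.75
For a short-circuited stub, Z_in = jZ_0·tan(βl)

Z_in ≈ −j206 Ω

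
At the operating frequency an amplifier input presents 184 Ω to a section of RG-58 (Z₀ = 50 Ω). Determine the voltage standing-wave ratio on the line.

For a purely resistive load, VSWR = R_L/Z_0 or Z_0/R_L (whichever > 1) = 184/50

VSWR ≈ 3.68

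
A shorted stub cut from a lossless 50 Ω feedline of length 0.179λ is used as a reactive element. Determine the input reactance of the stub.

X_in ≈ 105 Ω (inductive)

βl = 2π × 0.179 = 64.4°
tan(βl) = 2.09
For a shorted stub, Z_in = jZ_0·tan(βl)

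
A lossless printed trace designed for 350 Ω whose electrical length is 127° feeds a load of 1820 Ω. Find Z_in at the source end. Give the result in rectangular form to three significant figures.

tan(βl) = tan(127°) = -1.33
Z_in = Z_0·(Z_L + jZ_0·tanβl)/(Z_0 + jZ_L·tanβl)
     = 350·(1820 − j464)/(350 − j2420)

Z_in ≈ 103 + j249 Ω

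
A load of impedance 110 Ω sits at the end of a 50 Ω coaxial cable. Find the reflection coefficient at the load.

Γ = 0.375

Γ = (Z_L − Z_0)/(Z_L + Z_0) = (110 − 50)/(110 + 50) = 60/160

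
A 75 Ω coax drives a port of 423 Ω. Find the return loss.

RL ≈ 3.11 dB

Γ = (423 − 75)/(423 + 75) = 0.699
RL = −20·log₁₀|Γ| = −20·log₁₀(0.699)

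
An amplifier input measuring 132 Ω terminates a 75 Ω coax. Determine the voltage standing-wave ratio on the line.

For a purely resistive load, VSWR = R_L/Z_0 or Z_0/R_L (whichever > 1) = 132/75

VSWR ≈ 1.76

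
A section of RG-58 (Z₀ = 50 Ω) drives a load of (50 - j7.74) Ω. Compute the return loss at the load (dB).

Γ = (0 − j7.74)/(100 − j7.74), |Γ| = 0.0772
RL = −20·log₁₀|Γ| = −20·log₁₀(0.0772)

RL ≈ 22.3 dB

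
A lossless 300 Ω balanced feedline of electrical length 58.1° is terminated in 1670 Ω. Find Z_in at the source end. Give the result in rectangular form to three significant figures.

Z_in ≈ 73.8 − j178 Ω

tan(βl) = tan(58.1°) = 1.61
Z_in = Z_0·(Z_L + jZ_0·tanβl)/(Z_0 + jZ_L·tanβl)
     = 300·(1670 + j482)/(300 + j2680)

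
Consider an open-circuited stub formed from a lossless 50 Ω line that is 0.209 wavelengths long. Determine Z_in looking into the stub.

Z_in ≈ −j13.2 Ω

βl = 2π × 0.209 = 75.2°
tan(βl) = 3.8
For an open-circuited stub, Z_in = −jZ_0·cot(βl) = −jZ_0/tan(βl)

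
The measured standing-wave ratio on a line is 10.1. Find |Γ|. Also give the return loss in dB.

|Γ| ≈ 0.82; return loss ≈ 1.73 dB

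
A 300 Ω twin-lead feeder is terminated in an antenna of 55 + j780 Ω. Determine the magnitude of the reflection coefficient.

Γ = (Z_L − Z_0)/(Z_L + Z_0) = (-245 + j780)/(355 + j780)
|Γ| = 818/857

|Γ| ≈ 0.954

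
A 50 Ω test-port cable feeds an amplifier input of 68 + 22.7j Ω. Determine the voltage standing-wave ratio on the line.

Γ = (Z_L − Z_0)/(Z_L + Z_0) = (18 + j22.7)/(118 + j22.7)
|Γ| = 29/120 = 0.241
VSWR = (1 + |Γ|)/(1 − |Γ|) = 1.24/0.759

VSWR ≈ 1.64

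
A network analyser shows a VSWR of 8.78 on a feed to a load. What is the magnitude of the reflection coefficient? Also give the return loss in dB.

|Γ| ≈ 0.796; return loss ≈ 1.99 dB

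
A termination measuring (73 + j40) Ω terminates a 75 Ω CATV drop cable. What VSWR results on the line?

Γ = (Z_L − Z_0)/(Z_L + Z_0) = (-2 + j40)/(148 + j40)
|Γ| = 40/153 = 0.261
VSWR = (1 + |Γ|)/(1 − |Γ|) = 1.26/0.739

VSWR ≈ 1.71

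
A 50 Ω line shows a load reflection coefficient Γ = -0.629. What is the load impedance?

Z_L ≈ 11.4 Ω

Z_L = Z_0·(1 + Γ)/(1 − Γ) = 50·(0.371)/(1.63)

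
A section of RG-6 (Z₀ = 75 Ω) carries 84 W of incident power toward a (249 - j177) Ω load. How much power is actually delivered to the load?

|Γ| = |(174 − j177)/(324 − j177)| = 0.672
|Γ|² = 0.452
P_refl = |Γ|²·P_inc = 38 W, P_del = (1 − |Γ|²)·P_inc = 46 W

P_delivered ≈ 46 W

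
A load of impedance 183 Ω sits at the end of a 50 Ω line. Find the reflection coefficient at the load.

Γ = (Z_L − Z_0)/(Z_L + Z_0) = (183 − 50)/(183 + 50) = 133/233

Γ = 0.571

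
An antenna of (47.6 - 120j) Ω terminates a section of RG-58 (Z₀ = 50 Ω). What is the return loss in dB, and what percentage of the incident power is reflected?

RL ≈ 2.2 dB; 60.2% of incident power reflected

Γ = (-2.4 − j120)/(97.6 − j120), |Γ| = 0.776
RL = −20·log₁₀(0.776) = 2.2 dB
P_refl/P_inc = |Γ|² = 0.602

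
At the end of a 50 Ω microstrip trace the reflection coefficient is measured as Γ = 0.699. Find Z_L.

Z_L = Z_0·(1 + Γ)/(1 − Γ) = 50·(1.7)/(0.301)

Z_L ≈ 282 Ω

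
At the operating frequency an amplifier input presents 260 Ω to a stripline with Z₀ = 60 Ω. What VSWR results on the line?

For a purely resistive load, VSWR = R_L/Z_0 or Z_0/R_L (whichever > 1) = 260/60

VSWR ≈ 4.33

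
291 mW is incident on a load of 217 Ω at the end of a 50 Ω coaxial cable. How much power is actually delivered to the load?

P_delivered ≈ 177 mW

Γ = (217 − 50)/(217 + 50) = 0.625
|Γ|² = 0.391
P_refl = |Γ|²·P_inc = 114 mW, P_del = (1 − |Γ|²)·P_inc = 177 mW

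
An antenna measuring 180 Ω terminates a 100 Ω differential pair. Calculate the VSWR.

VSWR ≈ 1.8

For a purely resistive load, VSWR = R_L/Z_0 or Z_0/R_L (whichever > 1) = 180/100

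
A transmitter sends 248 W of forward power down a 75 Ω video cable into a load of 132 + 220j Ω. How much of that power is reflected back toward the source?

P_reflected ≈ 140 W

|Γ| = |(57 + j220)/(207 + j220)| = 0.752
|Γ|² = 0.566
P_refl = |Γ|²·P_inc = 140 W, P_del = (1 − |Γ|²)·P_inc = 108 W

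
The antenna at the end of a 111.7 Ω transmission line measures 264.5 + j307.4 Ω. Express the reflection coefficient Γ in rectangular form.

Γ ≈ 0.644 + j0.291

Γ = (Z_L − Z_0)/(Z_L + Z_0) = (152.8 + j307.4)/(376.2 + j307.4)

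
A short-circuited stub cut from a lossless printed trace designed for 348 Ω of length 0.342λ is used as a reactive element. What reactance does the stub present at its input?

βl = 2π × 0.342 = 123°
tan(βl) = -1.53
For a short-circuited stub, Z_in = jZ_0·tan(βl)

X_in ≈ -533 Ω (capacitive)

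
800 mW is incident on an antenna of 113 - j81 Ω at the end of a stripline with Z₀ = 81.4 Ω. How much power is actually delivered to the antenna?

P_delivered ≈ 664 mW

|Γ| = |(31.6 − j81)/(194.4 − j81)| = 0.413
|Γ|² = 0.17
P_refl = |Γ|²·P_inc = 136 mW, P_del = (1 − |Γ|²)·P_inc = 664 mW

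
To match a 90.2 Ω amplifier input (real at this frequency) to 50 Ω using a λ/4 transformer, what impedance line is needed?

Z_qwt ≈ 67.2 Ω

Z_qwt = √(Z_0·R_L) = √(50 × 90.2) = √4510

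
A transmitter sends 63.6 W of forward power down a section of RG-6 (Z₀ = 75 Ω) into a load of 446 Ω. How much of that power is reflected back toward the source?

Γ = (446 − 75)/(446 + 75) = 0.712
|Γ|² = 0.507
P_refl = |Γ|²·P_inc = 32.2 W, P_del = (1 − |Γ|²)·P_inc = 31.4 W

P_reflected ≈ 32.2 W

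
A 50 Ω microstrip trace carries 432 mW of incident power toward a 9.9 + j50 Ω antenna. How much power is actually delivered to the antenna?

|Γ| = |(-40.1 + j50)/(59.9 + j50)| = 0.821
|Γ|² = 0.675
P_refl = |Γ|²·P_inc = 292 mW, P_del = (1 − |Γ|²)·P_inc = 140 mW

P_delivered ≈ 140 mW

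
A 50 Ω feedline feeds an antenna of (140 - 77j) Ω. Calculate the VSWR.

Γ = (Z_L − Z_0)/(Z_L + Z_0) = (90 − j77)/(190 − j77)
|Γ| = 118/205 = 0.578
VSWR = (1 + |Γ|)/(1 − |Γ|) = 1.58/0.422

VSWR ≈ 3.74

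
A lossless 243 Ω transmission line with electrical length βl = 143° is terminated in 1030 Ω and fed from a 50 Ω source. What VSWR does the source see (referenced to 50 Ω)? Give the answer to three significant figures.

tan(βl) = -0.754
Z_in = Z_0·(Z_L + jZ_0·tanβl)/(Z_0 + jZ_L·tanβl) = 144 + j277 Ω
Γ_s = (Z_in − Z_s)/(Z_in + Z_s) = (94.2 + j277)/(194 + j277), |Γ_s| = 0.865
VSWR = (1 + |Γ_s|)/(1 − |Γ_s|)

VSWR ≈ 13.8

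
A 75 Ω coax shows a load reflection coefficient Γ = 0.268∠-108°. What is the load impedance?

Z_L = Z_0·(1 + Γ)/(1 − Γ) = 75·(0.917 − j0.255)/(1.08 + j0.255)

Z_L ≈ 56.3 − j30.9 Ω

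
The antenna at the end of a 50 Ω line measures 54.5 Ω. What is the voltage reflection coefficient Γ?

Γ = 0.0431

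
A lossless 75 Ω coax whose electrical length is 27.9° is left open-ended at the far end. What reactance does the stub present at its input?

X_in ≈ -142 Ω (capacitive)

tan(βl) = 0.529
For an open-ended stub, Z_in = −jZ_0·cot(βl) = −jZ_0/tan(βl)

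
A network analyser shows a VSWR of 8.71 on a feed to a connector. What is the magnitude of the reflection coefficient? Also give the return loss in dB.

|Γ| = (S − 1)/(S + 1) = (8.71 − 1)/(8.71 + 1) = 7.71/9.71
RL = −20·log₁₀|Γ| = −20·log₁₀(0.794)

|Γ| ≈ 0.794; return loss ≈ 2 dB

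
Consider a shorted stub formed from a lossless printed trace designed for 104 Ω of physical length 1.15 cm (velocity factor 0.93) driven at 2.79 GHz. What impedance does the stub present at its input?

Z_in ≈ +j91.7 Ω

λ = v/f = 0.93·c / 2.79 GHz = 0.1 m
βl = 2π·l/λ = 2π × 0.115 = 41.4°
tan(βl) = 0.882
For a shorted stub, Z_in = jZ_0·tan(βl)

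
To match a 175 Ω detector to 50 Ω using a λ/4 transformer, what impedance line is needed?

Z_qwt ≈ 93.5 Ω

Z_qwt = √(Z_0·R_L) = √(50 × 175) = √8750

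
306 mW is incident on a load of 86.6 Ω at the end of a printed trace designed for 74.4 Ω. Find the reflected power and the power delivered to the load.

P_reflected ≈ 1.76 mW; P_delivered ≈ 304 mW

Γ = (86.6 − 74.4)/(86.6 + 74.4) = 0.0758
|Γ|² = 0.00574
P_refl = |Γ|²·P_inc = 1.76 mW, P_del = (1 − |Γ|²)·P_inc = 304 mW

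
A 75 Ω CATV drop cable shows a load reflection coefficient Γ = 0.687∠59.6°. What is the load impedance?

Z_L ≈ 51 + j114 Ω

Z_L = Z_0·(1 + Γ)/(1 − Γ) = 75·(1.35 + j0.593)/(0.652 − j0.593)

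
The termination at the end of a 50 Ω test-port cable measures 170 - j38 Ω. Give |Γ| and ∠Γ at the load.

Γ = (Z_L − Z_0)/(Z_L + Z_0) = (120 − j38)/(220 − j38)
|Γ| = 126/223 = 0.564

Γ ≈ 0.564 ∠ -7.77°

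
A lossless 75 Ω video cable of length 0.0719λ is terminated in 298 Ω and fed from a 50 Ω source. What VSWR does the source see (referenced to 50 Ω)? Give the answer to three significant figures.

VSWR ≈ 5.35

βl = 2π × 0.0719 = 25.9°
tan(βl) = 0.485
Z_in = Z_0·(Z_L + jZ_0·tanβl)/(Z_0 + jZ_L·tanβl) = 78 − j114 Ω
Γ_s = (Z_in − Z_s)/(Z_in + Z_s) = (28 − j114)/(128 − j114), |Γ_s| = 0.685
VSWR = (1 + |Γ_s|)/(1 − |Γ_s|)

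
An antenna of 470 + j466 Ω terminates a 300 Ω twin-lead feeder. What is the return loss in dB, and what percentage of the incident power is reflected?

RL ≈ 5.17 dB; 30.4% of incident power reflected

Γ = (170 + j466)/(770 + j466), |Γ| = 0.551
RL = −20·log₁₀(0.551) = 5.17 dB
P_refl/P_inc = |Γ|² = 0.304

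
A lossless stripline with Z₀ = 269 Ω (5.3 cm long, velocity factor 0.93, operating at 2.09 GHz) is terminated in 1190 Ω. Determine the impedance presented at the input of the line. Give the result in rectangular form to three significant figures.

Z_in ≈ 154 + j310 Ω

λ = v/f = 0.93·c / 2.09 GHz = 0.133 m
βl = 2π·l/λ = 2π × 0.397 = 143°
tan(βl) = tan(143°) = -0.755
Z_in = Z_0·(Z_L + jZ_0·tanβl)/(Z_0 + jZ_L·tanβl)
     = 269·(1190 − j203)/(269 − j899)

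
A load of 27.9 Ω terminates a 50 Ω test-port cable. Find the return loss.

RL ≈ 10.9 dB

Γ = (27.9 − 50)/(27.9 + 50) = -0.284
RL = −20·log₁₀|Γ| = −20·log₁₀(0.284)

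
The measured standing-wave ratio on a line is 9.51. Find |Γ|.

|Γ| = (S − 1)/(S + 1) = (9.51 − 1)/(9.51 + 1) = 8.51/10.5

|Γ| ≈ 0.81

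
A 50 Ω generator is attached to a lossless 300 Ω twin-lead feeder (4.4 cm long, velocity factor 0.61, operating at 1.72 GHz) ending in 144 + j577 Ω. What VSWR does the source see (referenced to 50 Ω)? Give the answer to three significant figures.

λ = v/f = 0.61·c / 1.72 GHz = 0.106 m
βl = 2π·l/λ = 2π × 0.414 = 149°
tan(βl) = -0.604
Z_in = Z_0·(Z_L + jZ_0·tanβl)/(Z_0 + jZ_L·tanβl) = 41.3 + j189 Ω
Γ_s = (Z_in − Z_s)/(Z_in + Z_s) = (-8.68 + j189)/(91.3 + j189), |Γ_s| = 0.901
VSWR = (1 + |Γ_s|)/(1 − |Γ_s|)

VSWR ≈ 19.2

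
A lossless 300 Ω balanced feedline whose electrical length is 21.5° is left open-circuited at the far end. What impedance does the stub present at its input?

Z_in ≈ −j762 Ω

tan(βl) = 0.394
For an open-circuited stub, Z_in = −jZ_0·cot(βl) = −jZ_0/tan(βl)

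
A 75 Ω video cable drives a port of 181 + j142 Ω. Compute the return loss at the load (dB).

Γ = (106 + j142)/(256 + j142), |Γ| = 0.605
RL = −20·log₁₀|Γ| = −20·log₁₀(0.605)

RL ≈ 4.36 dB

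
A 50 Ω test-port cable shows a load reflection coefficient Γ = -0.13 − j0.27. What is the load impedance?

Z_L ≈ 33.7 − j20 Ω

Z_L = Z_0·(1 + Γ)/(1 − Γ) = 50·(0.87 − j0.27)/(1.13 + j0.27)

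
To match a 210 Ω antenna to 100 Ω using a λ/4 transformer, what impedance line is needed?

Z_qwt = √(Z_0·R_L) = √(100 × 210) = √21000

Z_qwt ≈ 145 Ω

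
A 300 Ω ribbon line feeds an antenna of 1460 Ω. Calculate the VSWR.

VSWR ≈ 4.87

For a purely resistive load, VSWR = R_L/Z_0 or Z_0/R_L (whichever > 1) = 1460/300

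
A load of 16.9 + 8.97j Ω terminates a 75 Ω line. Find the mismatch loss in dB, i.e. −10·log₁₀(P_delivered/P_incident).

Γ = (-58.1 + j8.97)/(91.9 + j8.97), |Γ| = 0.637
|Γ|² = 0.405, so P_del/P_inc = 1 − |Γ|² = 0.595
ML = −10·log₁₀(1 − |Γ|²)

mismatch loss ≈ 2.26 dB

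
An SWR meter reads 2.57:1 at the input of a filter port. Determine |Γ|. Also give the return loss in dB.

|Γ| ≈ 0.44; return loss ≈ 7.14 dB

|Γ| = (S − 1)/(S + 1) = (2.57 − 1)/(2.57 + 1) = 1.57/3.57
RL = −20·log₁₀|Γ| = −20·log₁₀(0.44)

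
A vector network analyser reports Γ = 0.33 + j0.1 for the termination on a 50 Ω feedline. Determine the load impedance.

Z_L ≈ 96 + j21.8 Ω

Z_L = Z_0·(1 + Γ)/(1 − Γ) = 50·(1.33 + j0.1)/(0.67 − j0.1)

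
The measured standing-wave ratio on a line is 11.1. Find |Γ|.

|Γ| = (S − 1)/(S + 1) = (11.1 − 1)/(11.1 + 1) = 10.1/12.1

|Γ| ≈ 0.835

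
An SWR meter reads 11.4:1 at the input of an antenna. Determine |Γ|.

|Γ| = (S − 1)/(S + 1) = (11.4 − 1)/(11.4 + 1) = 10.4/12.4

|Γ| ≈ 0.839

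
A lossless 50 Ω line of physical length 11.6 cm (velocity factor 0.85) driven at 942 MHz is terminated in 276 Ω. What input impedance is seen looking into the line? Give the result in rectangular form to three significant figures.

Z_in ≈ 42.1 + j87.9 Ω

λ = v/f = 0.85·c / 942 MHz = 0.271 m
βl = 2π·l/λ = 2π × 0.429 = 154°
tan(βl) = tan(154°) = -0.482
Z_in = Z_0·(Z_L + jZ_0·tanβl)/(Z_0 + jZ_L·tanβl)
     = 50·(276 − j24.1)/(50 − j133)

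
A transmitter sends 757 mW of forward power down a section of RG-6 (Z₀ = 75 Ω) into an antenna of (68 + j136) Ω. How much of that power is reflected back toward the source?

|Γ| = |(-7 + j136)/(143 + j136)| = 0.69
|Γ|² = 0.476
P_refl = |Γ|²·P_inc = 360 mW, P_del = (1 − |Γ|²)·P_inc = 397 mW

P_reflected ≈ 360 mW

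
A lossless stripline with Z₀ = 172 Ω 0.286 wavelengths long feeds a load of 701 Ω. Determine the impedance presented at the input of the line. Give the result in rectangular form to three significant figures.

βl = 2π × 0.286 = 103°
tan(βl) = tan(103°) = -4.35
Z_in = Z_0·(Z_L + jZ_0·tanβl)/(Z_0 + jZ_L·tanβl)
     = 172·(701 − j747)/(172 − j3050)

Z_in ≈ 44.3 + j37.1 Ω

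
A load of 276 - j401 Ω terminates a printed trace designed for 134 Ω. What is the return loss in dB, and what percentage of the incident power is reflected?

RL ≈ 2.59 dB; 55% of incident power reflected

Γ = (142 − j401)/(410 − j401), |Γ| = 0.742
RL = −20·log₁₀(0.742) = 2.59 dB
P_refl/P_inc = |Γ|² = 0.55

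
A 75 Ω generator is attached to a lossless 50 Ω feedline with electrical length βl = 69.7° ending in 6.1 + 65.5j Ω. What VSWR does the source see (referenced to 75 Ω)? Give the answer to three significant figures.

VSWR ≈ 20.3

tan(βl) = 2.7
Z_in = Z_0·(Z_L + jZ_0·tanβl)/(Z_0 + jZ_L·tanβl) = 7.72 − j78 Ω
Γ_s = (Z_in − Z_s)/(Z_in + Z_s) = (-67.3 − j78)/(82.7 − j78), |Γ_s| = 0.906
VSWR = (1 + |Γ_s|)/(1 − |Γ_s|)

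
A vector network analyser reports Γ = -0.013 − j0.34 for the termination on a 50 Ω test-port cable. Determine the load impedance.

Z_L ≈ 38.7 − j29.8 Ω

Z_L = Z_0·(1 + Γ)/(1 − Γ) = 50·(0.987 − j0.34)/(1.01 + j0.34)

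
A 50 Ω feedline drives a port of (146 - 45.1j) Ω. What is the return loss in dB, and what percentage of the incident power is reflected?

RL ≈ 5.56 dB; 27.8% of incident power reflected

Γ = (96 − j45.1)/(196 − j45.1), |Γ| = 0.527
RL = −20·log₁₀(0.527) = 5.56 dB
P_refl/P_inc = |Γ|² = 0.278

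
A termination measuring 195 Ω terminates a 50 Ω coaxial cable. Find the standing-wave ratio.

VSWR ≈ 3.9

Γ = (195 − 50)/(195 + 50) = 0.592
VSWR = (1 + 0.592)/(1 − 0.592)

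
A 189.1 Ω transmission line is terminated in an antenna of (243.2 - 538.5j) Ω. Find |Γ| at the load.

|Γ| ≈ 0.784

Γ = (Z_L − Z_0)/(Z_L + Z_0) = (54.1 − j538.5)/(432.3 − j538.5)
|Γ| = 541/691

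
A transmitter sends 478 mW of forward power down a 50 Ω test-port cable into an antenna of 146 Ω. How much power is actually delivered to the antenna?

Γ = (146 − 50)/(146 + 50) = 0.49
|Γ|² = 0.24
P_refl = |Γ|²·P_inc = 115 mW, P_del = (1 − |Γ|²)·P_inc = 363 mW

P_delivered ≈ 363 mW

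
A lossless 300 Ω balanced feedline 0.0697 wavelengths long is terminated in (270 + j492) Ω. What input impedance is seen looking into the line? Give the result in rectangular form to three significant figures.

βl = 2π × 0.0697 = 25.1°
tan(βl) = tan(25.1°) = 0.468
Z_in = Z_0·(Z_L + jZ_0·tanβl)/(Z_0 + jZ_L·tanβl)
     = 300·(270 + j632)/(69.6 + j126)

Z_in ≈ 1420 + j142 Ω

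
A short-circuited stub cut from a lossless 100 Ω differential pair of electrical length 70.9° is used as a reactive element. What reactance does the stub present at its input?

X_in ≈ 289 Ω (inductive)

tan(βl) = 2.89
For a short-circuited stub, Z_in = jZ_0·tan(βl)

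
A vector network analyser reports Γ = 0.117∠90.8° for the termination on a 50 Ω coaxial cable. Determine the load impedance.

Z_L = Z_0·(1 + Γ)/(1 − Γ) = 50·(0.998 + j0.117)/(1 − j0.117)

Z_L ≈ 48.5 + j11.5 Ω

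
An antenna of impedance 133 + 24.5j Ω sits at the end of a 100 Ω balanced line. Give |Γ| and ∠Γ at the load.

Γ ≈ 0.175 ∠ 30.6°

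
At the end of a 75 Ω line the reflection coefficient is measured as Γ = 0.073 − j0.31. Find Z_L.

Z_L ≈ 70.5 − j48.7 Ω

Z_L = Z_0·(1 + Γ)/(1 − Γ) = 75·(1.07 − j0.31)/(0.927 + j0.31)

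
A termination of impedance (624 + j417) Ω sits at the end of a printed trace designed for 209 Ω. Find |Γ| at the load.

Γ = (Z_L − Z_0)/(Z_L + Z_0) = (415 + j417)/(833 + j417)
|Γ| = 588/932

|Γ| ≈ 0.632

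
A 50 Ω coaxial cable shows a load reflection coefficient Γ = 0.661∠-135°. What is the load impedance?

Z_L = Z_0·(1 + Γ)/(1 − Γ) = 50·(0.533 − j0.467)/(1.47 + j0.467)

Z_L ≈ 11.9 − j19.7 Ω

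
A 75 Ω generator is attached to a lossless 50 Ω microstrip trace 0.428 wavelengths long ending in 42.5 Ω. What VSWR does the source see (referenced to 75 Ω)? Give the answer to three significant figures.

VSWR ≈ 1.69

βl = 2π × 0.428 = 154°
tan(βl) = -0.486
Z_in = Z_0·(Z_L + jZ_0·tanβl)/(Z_0 + jZ_L·tanβl) = 44.9 − j5.76 Ω
Γ_s = (Z_in − Z_s)/(Z_in + Z_s) = (-30.1 − j5.76)/(120 − j5.76), |Γ_s| = 0.256
VSWR = (1 + |Γ_s|)/(1 − |Γ_s|)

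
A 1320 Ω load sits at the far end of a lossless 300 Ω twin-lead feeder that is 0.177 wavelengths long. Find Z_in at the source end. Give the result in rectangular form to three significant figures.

βl = 2π × 0.177 = 63.7°
tan(βl) = tan(63.7°) = 2.03
Z_in = Z_0·(Z_L + jZ_0·tanβl)/(Z_0 + jZ_L·tanβl)
     = 300·(1320 + j608)/(300 + j2670)

Z_in ≈ 83.8 − j139 Ω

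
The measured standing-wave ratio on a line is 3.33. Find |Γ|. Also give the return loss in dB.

|Γ| = (S − 1)/(S + 1) = (3.33 − 1)/(3.33 + 1) = 2.33/4.33
RL = −20·log₁₀|Γ| = −20·log₁₀(0.538)

|Γ| ≈ 0.538; return loss ≈ 5.38 dB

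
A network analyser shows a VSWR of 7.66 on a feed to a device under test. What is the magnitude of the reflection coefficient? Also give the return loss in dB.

|Γ| = (S − 1)/(S + 1) = (7.66 − 1)/(7.66 + 1) = 6.66/8.66
RL = −20·log₁₀|Γ| = −20·log₁₀(0.769)

|Γ| ≈ 0.769; return loss ≈ 2.28 dB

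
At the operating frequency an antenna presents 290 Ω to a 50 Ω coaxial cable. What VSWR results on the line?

VSWR ≈ 5.8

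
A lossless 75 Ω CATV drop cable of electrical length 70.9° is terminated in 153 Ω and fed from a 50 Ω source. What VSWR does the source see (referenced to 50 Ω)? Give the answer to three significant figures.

VSWR ≈ 1.61

tan(βl) = 2.89
Z_in = Z_0·(Z_L + jZ_0·tanβl)/(Z_0 + jZ_L·tanβl) = 40 − j19.2 Ω
Γ_s = (Z_in − Z_s)/(Z_in + Z_s) = (-9.98 − j19.2)/(90 − j19.2), |Γ_s| = 0.235
VSWR = (1 + |Γ_s|)/(1 − |Γ_s|)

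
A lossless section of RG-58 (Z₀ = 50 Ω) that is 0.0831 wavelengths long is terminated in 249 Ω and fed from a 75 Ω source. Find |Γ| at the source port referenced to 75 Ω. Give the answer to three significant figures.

|Γ| ≈ 0.629

βl = 2π × 0.0831 = 29.9°
tan(βl) = 0.575
Z_in = Z_0·(Z_L + jZ_0·tanβl)/(Z_0 + jZ_L·tanβl) = 36 − j74.3 Ω
Γ_s = (Z_in − Z_s)/(Z_in + Z_s) = (-39 − j74.3)/(111 − j74.3), |Γ_s| = 0.629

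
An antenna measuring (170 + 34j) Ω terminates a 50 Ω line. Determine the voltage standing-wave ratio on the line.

VSWR ≈ 3.55

Γ = (Z_L − Z_0)/(Z_L + Z_0) = (120 + j34)/(220 + j34)
|Γ| = 125/223 = 0.56
VSWR = (1 + |Γ|)/(1 − |Γ|) = 1.56/0.44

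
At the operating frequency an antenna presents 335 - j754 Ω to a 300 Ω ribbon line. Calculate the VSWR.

VSWR ≈ 7.54

Γ = (Z_L − Z_0)/(Z_L + Z_0) = (35 − j754)/(635 − j754)
|Γ| = 755/986 = 0.766
VSWR = (1 + |Γ|)/(1 − |Γ|) = 1.77/0.234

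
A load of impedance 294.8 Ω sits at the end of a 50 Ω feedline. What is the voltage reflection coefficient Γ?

Γ = (Z_L − Z_0)/(Z_L + Z_0) = (294.8 − 50)/(294.8 + 50) = 244.8/344.8

Γ = 0.71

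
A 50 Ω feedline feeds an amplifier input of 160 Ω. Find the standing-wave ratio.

For a purely resistive load, VSWR = R_L/Z_0 or Z_0/R_L (whichever > 1) = 160/50

VSWR ≈ 3.2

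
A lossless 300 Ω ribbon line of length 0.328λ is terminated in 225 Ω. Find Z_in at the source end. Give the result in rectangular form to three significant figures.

Z_in ≈ 341 − j82.7 Ω

βl = 2π × 0.328 = 118°
tan(βl) = tan(118°) = -1.87
Z_in = Z_0·(Z_L + jZ_0·tanβl)/(Z_0 + jZ_L·tanβl)
     = 300·(225 − j562)/(300 − j422)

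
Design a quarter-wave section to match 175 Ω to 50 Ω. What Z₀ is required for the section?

Z_qwt ≈ 93.5 Ω

Z_qwt = √(Z_0·R_L) = √(50 × 175) = √8750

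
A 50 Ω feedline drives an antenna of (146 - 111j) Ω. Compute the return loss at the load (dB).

RL ≈ 3.72 dB

Γ = (96 − j111)/(196 − j111), |Γ| = 0.652
RL = −20·log₁₀|Γ| = −20·log₁₀(0.652)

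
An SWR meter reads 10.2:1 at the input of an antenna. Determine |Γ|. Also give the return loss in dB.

|Γ| = (S − 1)/(S + 1) = (10.2 − 1)/(10.2 + 1) = 9.2/11.2
RL = −20·log₁₀|Γ| = −20·log₁₀(0.821)

|Γ| ≈ 0.821; return loss ≈ 1.71 dB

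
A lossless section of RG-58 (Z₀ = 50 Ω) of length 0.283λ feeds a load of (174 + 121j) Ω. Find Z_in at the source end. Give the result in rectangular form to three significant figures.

βl = 2π × 0.283 = 102°
tan(βl) = tan(102°) = -4.75
Z_in = Z_0·(Z_L + jZ_0·tanβl)/(Z_0 + jZ_L·tanβl)
     = 50·(174 − j117)/(625 − j827)

Z_in ≈ 9.55 + j3.3 Ω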